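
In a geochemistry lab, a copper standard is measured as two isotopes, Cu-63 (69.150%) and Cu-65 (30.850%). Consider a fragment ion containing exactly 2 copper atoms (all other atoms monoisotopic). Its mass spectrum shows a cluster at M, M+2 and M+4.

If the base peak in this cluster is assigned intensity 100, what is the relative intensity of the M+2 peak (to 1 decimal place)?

Binomial terms of (0.69150 + 0.30850)^2: M 0.4782, M+2 0.4267, M+4 0.0952 → M is the base peak.
P(M) = C(2,0) × 0.69150^2 × 0.30850^0 = 1 × 0.47817225 × 1.0000 = 0.478172 (base)
P(M+2) = C(2,1) × 0.69150^1 × 0.30850^1 = 2 × 0.6915 × 0.3085 = 0.426656
Relative intensity = 0.426656 / 0.478172 × 100 = 89.2

89.2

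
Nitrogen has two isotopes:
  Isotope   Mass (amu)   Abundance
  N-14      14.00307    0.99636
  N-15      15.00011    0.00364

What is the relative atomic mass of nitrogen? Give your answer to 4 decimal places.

14.0067 amu

Weight each isotope mass by its fractional abundance: 0.99636 × 14.00307 + 0.00364 × 15.00011
= 13.952099 + 0.054600 = 14.006699 amu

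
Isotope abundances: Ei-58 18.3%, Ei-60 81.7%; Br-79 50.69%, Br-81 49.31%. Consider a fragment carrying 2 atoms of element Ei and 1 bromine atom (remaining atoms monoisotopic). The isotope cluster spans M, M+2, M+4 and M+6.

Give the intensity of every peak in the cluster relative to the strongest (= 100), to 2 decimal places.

3.49 : 34.60 : 100.00 : 67.75

Element Ei pattern (n=2): 0.033489 : 0.299022 : 0.667489
Bromine pattern (n=1): 0.5069 : 0.4931
Convolve the two distributions (both contribute in 2-u steps):
  M: 0.033489×0.5069 = 0.016976
  M+2: 0.033489×0.4931 + 0.299022×0.5069 = 0.168088
  M+4: 0.299022×0.4931 + 0.667489×0.5069 = 0.485798
  M+6: 0.667489×0.4931 = 0.329139
Scale to base peak (0.485798) = 100: 3.49 : 34.60 : 100.00 : 67.75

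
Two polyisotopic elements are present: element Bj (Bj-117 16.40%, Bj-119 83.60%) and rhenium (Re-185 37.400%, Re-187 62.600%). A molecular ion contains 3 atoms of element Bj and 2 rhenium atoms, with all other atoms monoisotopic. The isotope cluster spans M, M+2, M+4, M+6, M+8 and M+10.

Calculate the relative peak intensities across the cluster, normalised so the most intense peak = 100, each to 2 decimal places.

Element Bj pattern (n=3): 0.00441094 : 0.06745517 : 0.34385683 : 0.58427706
Rhenium pattern (n=2): 0.139876 : 0.468248 : 0.391876
Convolve the two distributions (both contribute in 2-u steps):
  M: 0.00441094×0.139876 = 0.000617
  M+2: 0.00441094×0.468248 + 0.06745517×0.139876 = 0.011501
  M+4: 0.00441094×0.391876 + 0.06745517×0.468248 + 0.34385683×0.139876 = 0.081412
  M+6: 0.06745517×0.391876 + 0.34385683×0.468248 + 0.58427706×0.139876 = 0.269171
  M+8: 0.34385683×0.391876 + 0.58427706×0.468248 = 0.408336
  M+10: 0.58427706×0.391876 = 0.228964
Scale to base peak (0.408336) = 100: 0.15 : 2.82 : 19.94 : 65.92 : 100.00 : 56.07

0.15 : 2.82 : 19.94 : 65.92 : 100.00 : 56.07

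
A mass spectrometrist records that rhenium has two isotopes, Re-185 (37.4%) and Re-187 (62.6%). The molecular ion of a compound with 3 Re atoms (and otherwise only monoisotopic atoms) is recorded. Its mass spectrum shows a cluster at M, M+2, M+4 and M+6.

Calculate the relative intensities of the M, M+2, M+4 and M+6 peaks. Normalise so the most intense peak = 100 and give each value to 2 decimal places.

11.90 : 59.74 : 100.00 : 55.79

The 3 Re atoms are independent, so intensities follow the terms of (0.374 + 0.626)^3.
P(M) = 0.374^3 = 0.052314
P(M+2) = 3 × 0.374^2 × 0.626^1 = 0.262687
P(M+4) = 3 × 0.374^1 × 0.626^2 = 0.439685
P(M+6) = 0.626^3 = 0.245314
The M+4 peak is largest (0.439685); scaling to 100 gives 11.90 : 59.74 : 100.00 : 55.79.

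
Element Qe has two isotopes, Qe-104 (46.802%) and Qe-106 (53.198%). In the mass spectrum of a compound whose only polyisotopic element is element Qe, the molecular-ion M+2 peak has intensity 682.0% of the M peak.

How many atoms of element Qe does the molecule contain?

The M+2/M ratio from n Qe atoms is n · q/p = n · 0.53198/0.46802.
n = 6.820 × 0.46802/0.53198 = 6.00 ≈ 6

6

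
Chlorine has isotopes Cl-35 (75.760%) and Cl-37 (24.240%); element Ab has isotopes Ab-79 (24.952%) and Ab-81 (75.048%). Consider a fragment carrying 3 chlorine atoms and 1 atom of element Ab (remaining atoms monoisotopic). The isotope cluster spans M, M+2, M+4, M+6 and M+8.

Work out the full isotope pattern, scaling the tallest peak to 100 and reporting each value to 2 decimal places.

Chlorine pattern (n=3): 0.4348304 : 0.41738208 : 0.13354464 : 0.01424288
Element Ab pattern (n=1): 0.24952 : 0.75048
Convolve the two distributions (both contribute in 2-u steps):
  M: 0.4348304×0.24952 = 0.108499
  M+2: 0.4348304×0.75048 + 0.41738208×0.24952 = 0.430477
  M+4: 0.41738208×0.75048 + 0.13354464×0.24952 = 0.346559
  M+6: 0.13354464×0.75048 + 0.01424288×0.24952 = 0.103776
  M+8: 0.01424288×0.75048 = 0.010689
Scale to base peak (0.430477) = 100: 25.20 : 100.00 : 80.51 : 24.11 : 2.48

25.20 : 100.00 : 80.51 : 24.11 : 2.48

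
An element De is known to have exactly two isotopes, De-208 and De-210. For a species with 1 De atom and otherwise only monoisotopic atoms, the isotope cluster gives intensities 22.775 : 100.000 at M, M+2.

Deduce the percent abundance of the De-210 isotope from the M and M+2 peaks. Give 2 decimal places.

81.45%

If p is the fraction of De that is De-208, then I(M+2)/I(M) = [C(1,1)·p^0·(1−p)] / p^1 = 1·(1−p)/p = 100.000/22.775 = 4.3908
(1−p)/p = 4.3908/1 = 4.3908  ⇒  p = 1/(1 + 4.3908) = 0.1855
De-208: 18.55%, De-210: 81.45%.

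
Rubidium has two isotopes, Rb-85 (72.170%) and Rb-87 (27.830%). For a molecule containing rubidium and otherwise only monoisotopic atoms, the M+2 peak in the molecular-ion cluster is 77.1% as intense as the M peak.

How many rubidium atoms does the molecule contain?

With n Rb atoms, P(M+2)/P(M) = C(n,1)·p^(n−1)q / p^n = n·q/p = n · 0.27830/0.72170.
n = 0.771 × 0.72170/0.27830 = 2.00 ≈ 2

2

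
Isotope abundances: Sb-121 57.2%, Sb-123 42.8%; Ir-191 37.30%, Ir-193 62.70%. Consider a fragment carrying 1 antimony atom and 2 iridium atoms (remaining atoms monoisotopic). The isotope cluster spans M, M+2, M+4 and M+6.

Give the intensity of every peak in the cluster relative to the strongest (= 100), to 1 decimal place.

18.7 : 77.0 : 100.0 : 39.6

Antimony pattern (n=1): 0.5720 : 0.4280
Iridium pattern (n=2): 0.139129 : 0.467742 : 0.393129
Convolve the two distributions (both contribute in 2-u steps):
  M: 0.5720×0.139129 = 0.079582
  M+2: 0.5720×0.467742 + 0.4280×0.139129 = 0.327096
  M+4: 0.5720×0.393129 + 0.4280×0.467742 = 0.425063
  M+6: 0.4280×0.393129 = 0.168259
Scale to base peak (0.425063) = 100: 18.7 : 77.0 : 100.0 : 39.6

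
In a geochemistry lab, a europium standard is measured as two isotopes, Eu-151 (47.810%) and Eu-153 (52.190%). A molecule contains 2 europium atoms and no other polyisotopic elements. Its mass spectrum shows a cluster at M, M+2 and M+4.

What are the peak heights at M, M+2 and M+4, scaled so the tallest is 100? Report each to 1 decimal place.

45.8 : 100.0 : 54.6

Expanding (0.47810 + 0.52190)^2:
P(M) = 0.47810^2 = 0.228580
P(M+2) = 2 × 0.47810^1 × 0.52190^1 = 0.499041
P(M+4) = 0.52190^2 = 0.272380
The M+2 peak is largest (0.499041); scaling to 100 gives 45.8 : 100.0 : 54.6.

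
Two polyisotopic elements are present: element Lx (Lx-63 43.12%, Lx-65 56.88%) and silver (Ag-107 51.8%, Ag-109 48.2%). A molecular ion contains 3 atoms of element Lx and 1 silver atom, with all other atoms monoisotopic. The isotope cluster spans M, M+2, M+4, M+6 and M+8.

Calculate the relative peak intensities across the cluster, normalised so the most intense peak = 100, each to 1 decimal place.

Element Lx pattern (n=3): 0.0801745 : 0.31727682 : 0.41852286 : 0.18402582
Silver pattern (n=1): 0.5180 : 0.4820
Convolve the two distributions (both contribute in 2-u steps):
  M: 0.0801745×0.5180 = 0.041530
  M+2: 0.0801745×0.4820 + 0.31727682×0.5180 = 0.202994
  M+4: 0.31727682×0.4820 + 0.41852286×0.5180 = 0.369722
  M+6: 0.41852286×0.4820 + 0.18402582×0.5180 = 0.297053
  M+8: 0.18402582×0.4820 = 0.088700
Scale to base peak (0.369722) = 100: 11.2 : 54.9 : 100.0 : 80.3 : 24.0

11.2 : 54.9 : 100.0 : 80.3 : 24.0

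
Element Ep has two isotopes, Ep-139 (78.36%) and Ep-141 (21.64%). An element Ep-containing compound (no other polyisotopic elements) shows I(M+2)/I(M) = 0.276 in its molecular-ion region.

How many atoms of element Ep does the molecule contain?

With n Ep atoms, P(M+2)/P(M) = C(n,1)·p^(n−1)q / p^n = n·q/p = n · 0.2164/0.7836.
n = 0.276 × 0.7836/0.2164 = 1.00 ≈ 1

1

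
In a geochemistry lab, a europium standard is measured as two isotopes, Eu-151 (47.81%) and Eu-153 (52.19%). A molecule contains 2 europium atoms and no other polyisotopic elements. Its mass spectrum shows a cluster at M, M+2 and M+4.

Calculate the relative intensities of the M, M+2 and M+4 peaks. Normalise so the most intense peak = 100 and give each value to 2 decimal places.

Each Eu atom is independently Eu-151 (p = 0.4781) or Eu-153 (q = 0.5219); the cluster is the binomial expansion (p + q)^2.
P(M) = 0.4781^2 = 0.228580
P(M+2) = 2 × 0.4781^1 × 0.5219^1 = 0.499041
P(M+4) = 0.5219^2 = 0.272380
The M+2 peak is largest (0.499041); scaling to 100 gives 45.80 : 100.00 : 54.58.

45.80 : 100.00 : 54.58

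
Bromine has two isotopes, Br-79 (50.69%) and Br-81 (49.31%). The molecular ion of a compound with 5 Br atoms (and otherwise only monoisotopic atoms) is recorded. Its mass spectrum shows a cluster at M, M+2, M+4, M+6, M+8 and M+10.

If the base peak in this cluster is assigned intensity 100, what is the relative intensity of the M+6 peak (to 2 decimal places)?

97.28

Term probabilities: M 0.0335, M+2 0.1628, M+4 0.3167, M+6 0.3081, M+8 0.1498, M+10 0.0292. Base peak = M+4.
P(M+4) = C(5,2) × 0.5069^3 × 0.4931^2 = 10 × 0.13024674 × 0.24314761 = 0.316692 (base)
P(M+6) = C(5,3) × 0.5069^2 × 0.4931^3 = 10 × 0.25694761 × 0.11989609 = 0.308070
Relative intensity = 0.308070 / 0.316692 × 100 = 97.28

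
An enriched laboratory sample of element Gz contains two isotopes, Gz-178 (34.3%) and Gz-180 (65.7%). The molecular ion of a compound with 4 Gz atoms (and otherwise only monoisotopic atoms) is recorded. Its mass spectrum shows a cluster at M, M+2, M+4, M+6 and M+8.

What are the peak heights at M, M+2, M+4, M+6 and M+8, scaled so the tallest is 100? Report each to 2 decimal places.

3.56 : 27.26 : 78.31 : 100.00 : 47.89

Each Gz atom is independently Gz-178 (p = 0.343) or Gz-180 (q = 0.657); the cluster is the binomial expansion (p + q)^4.
P(M) = 0.343^4 = 0.013841
P(M+2) = 4 × 0.343^3 × 0.657^1 = 0.106049
P(M+4) = 6 × 0.343^2 × 0.657^2 = 0.304698
P(M+6) = 4 × 0.343^1 × 0.657^3 = 0.389090
P(M+8) = 0.657^4 = 0.186321
The M+6 peak is largest (0.389090); scaling to 100 gives 3.56 : 27.26 : 78.31 : 100.00 : 47.89.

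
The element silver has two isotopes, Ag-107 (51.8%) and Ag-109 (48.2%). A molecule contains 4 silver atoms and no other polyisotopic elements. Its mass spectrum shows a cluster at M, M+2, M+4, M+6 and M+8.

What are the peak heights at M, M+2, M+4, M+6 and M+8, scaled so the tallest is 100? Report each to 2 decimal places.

Expanding (0.518 + 0.482)^4:
P(M) = 0.518^4 = 0.071998
P(M+2) = 4 × 0.518^3 × 0.482^1 = 0.267976
P(M+4) = 6 × 0.518^2 × 0.482^2 = 0.374029
P(M+6) = 4 × 0.518^1 × 0.482^3 = 0.232023
P(M+8) = 0.482^4 = 0.053974
The M+4 peak is largest (0.374029); scaling to 100 gives 19.25 : 71.65 : 100.00 : 62.03 : 14.43.

19.25 : 71.65 : 100.00 : 62.03 : 14.43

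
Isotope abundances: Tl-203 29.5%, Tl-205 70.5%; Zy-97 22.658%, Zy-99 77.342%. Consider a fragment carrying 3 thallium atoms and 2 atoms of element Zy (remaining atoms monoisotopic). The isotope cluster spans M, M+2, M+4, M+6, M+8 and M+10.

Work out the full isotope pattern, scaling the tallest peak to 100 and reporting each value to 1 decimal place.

0.3 : 4.8 : 26.5 : 73.1 : 100.0 : 54.3

Thallium pattern (n=3): 0.02567237 : 0.18405787 : 0.43986713 : 0.35040263
Element Zy pattern (n=2): 0.0513385 : 0.35048301 : 0.5981785
Convolve the two distributions (both contribute in 2-u steps):
  M: 0.02567237×0.0513385 = 0.001318
  M+2: 0.02567237×0.35048301 + 0.18405787×0.0513385 = 0.018447
  M+4: 0.02567237×0.5981785 + 0.18405787×0.35048301 + 0.43986713×0.0513385 = 0.102448
  M+6: 0.18405787×0.5981785 + 0.43986713×0.35048301 + 0.35040263×0.0513385 = 0.282255
  M+8: 0.43986713×0.5981785 + 0.35040263×0.35048301 = 0.385929
  M+10: 0.35040263×0.5981785 = 0.209603
Scale to base peak (0.385929) = 100: 0.3 : 4.8 : 26.5 : 73.1 : 100.0 : 54.3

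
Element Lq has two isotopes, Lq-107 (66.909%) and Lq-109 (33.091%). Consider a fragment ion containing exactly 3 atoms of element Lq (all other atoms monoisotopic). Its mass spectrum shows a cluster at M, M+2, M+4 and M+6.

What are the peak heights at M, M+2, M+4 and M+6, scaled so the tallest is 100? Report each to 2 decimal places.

67.40 : 100.00 : 49.46 : 8.15

Each Lq atom is independently Lq-107 (p = 0.66909) or Lq-109 (q = 0.33091); the cluster is the binomial expansion (p + q)^3.
P(M) = 0.66909^3 = 0.299539
P(M+2) = 3 × 0.66909^2 × 0.33091^1 = 0.444427
P(M+4) = 3 × 0.66909^1 × 0.33091^2 = 0.219799
P(M+6) = 0.33091^3 = 0.036235
The M+2 peak is largest (0.444427); scaling to 100 gives 67.40 : 100.00 : 49.46 : 8.15.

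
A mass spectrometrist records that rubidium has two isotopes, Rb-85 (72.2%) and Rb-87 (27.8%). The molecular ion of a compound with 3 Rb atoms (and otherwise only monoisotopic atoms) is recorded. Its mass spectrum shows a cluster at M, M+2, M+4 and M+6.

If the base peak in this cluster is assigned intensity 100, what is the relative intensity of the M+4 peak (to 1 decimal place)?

38.5

(0.722 + 0.278)^3 gives M 0.3764, M+2 0.4348, M+4 0.1674, M+6 0.0215; the largest is M+2.
P(M+2) = C(3,1) × 0.722^2 × 0.278^1 = 3 × 0.521284 × 0.2780 = 0.434751 (base)
P(M+4) = C(3,2) × 0.722^1 × 0.278^2 = 3 × 0.7220 × 0.077284 = 0.167397
Relative intensity = 0.167397 / 0.434751 × 100 = 38.5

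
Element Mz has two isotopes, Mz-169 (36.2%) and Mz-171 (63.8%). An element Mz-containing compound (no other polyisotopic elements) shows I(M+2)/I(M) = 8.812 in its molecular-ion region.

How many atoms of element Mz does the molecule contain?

With n Mz atoms, P(M+2)/P(M) = C(n,1)·p^(n−1)q / p^n = n·q/p = n · 0.638/0.362.
n = 8.812 × 0.362/0.638 = 5.00 ≈ 5

5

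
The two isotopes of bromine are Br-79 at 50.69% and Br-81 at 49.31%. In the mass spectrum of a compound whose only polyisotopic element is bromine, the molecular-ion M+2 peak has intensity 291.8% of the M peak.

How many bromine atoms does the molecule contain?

The M+2/M ratio from n Br atoms is n · q/p = n · 0.4931/0.5069.
n = 2.918 × 0.5069/0.4931 = 3.00 ≈ 3

3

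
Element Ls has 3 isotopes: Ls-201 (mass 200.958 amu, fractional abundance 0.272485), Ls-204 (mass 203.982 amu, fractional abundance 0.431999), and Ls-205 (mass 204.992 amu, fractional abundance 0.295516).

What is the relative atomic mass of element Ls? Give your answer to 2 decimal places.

Weight each isotope mass by its fractional abundance: 0.272485 × 200.958 + 0.431999 × 203.982 + 0.295516 × 204.992
= 54.7580 + 88.1200 + 60.5784 = 203.4564 amu

203.46 amu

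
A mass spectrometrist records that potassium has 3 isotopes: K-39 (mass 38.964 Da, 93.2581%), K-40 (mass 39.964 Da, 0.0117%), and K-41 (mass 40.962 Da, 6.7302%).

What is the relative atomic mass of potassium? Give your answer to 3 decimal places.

Weight each isotope mass by its fractional abundance: 0.932581 × 38.964 + 0.000117 × 39.964 + 0.067302 × 40.962
= 36.3371 + 0.0047 + 2.7568 = 39.0986 Da

39.099 Da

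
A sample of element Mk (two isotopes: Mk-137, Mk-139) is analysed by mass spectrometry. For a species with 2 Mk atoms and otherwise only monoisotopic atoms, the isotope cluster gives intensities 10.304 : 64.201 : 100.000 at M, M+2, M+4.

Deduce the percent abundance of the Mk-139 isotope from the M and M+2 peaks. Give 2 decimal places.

Let p = fractional abundance of Mk-137. I(M+2)/I(M) = [C(2,1)·p^1·(1−p)] / p^2 = 2·(1−p)/p = 64.201/10.304 = 6.2307
(1−p)/p = 6.2307/2 = 3.1153  ⇒  p = 1/(1 + 3.1153) = 0.2430
Mk-137: 24.30%, Mk-139: 75.70%.

75.70%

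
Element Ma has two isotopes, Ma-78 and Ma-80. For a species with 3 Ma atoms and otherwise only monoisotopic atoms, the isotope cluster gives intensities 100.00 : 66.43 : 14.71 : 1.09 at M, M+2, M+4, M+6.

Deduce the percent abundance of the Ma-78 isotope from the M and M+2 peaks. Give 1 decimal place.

81.9%

Write p for the Ma-78 fraction. I(M+2)/I(M) = [C(3,1)·p^2·(1−p)] / p^3 = 3·(1−p)/p = 66.43/100.00 = 0.6643
(1−p)/p = 0.6643/3 = 0.2214  ⇒  p = 1/(1 + 0.2214) = 0.8187
Ma-78: 81.9%, Ma-80: 18.1%.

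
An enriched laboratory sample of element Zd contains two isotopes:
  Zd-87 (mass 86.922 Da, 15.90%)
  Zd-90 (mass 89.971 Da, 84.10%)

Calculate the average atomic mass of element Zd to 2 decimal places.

The abundance-weighted mean is 0.1590 × 86.922 + 0.8410 × 89.971
= 13.8206 + 75.6656 = 89.4862 Da

89.49 Da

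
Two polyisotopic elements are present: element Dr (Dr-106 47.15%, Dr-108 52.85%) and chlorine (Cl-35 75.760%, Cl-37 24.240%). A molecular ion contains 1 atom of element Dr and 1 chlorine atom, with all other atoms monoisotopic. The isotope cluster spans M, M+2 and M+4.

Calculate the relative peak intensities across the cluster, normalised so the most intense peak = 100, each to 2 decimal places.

Element Dr pattern (n=1): 0.4715 : 0.5285
Chlorine pattern (n=1): 0.7576 : 0.2424
Convolve the two distributions (both contribute in 2-u steps):
  M: 0.4715×0.7576 = 0.357208
  M+2: 0.4715×0.2424 + 0.5285×0.7576 = 0.514683
  M+4: 0.5285×0.2424 = 0.128108
Scale to base peak (0.514683) = 100: 69.40 : 100.00 : 24.89

69.40 : 100.00 : 24.89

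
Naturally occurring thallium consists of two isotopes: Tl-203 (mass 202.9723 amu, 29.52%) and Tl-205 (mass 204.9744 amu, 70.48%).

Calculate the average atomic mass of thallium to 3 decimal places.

The abundance-weighted mean is 0.2952 × 202.9723 + 0.7048 × 204.9744
= 59.91742 + 144.46596 = 204.38338 amu

204.383 amu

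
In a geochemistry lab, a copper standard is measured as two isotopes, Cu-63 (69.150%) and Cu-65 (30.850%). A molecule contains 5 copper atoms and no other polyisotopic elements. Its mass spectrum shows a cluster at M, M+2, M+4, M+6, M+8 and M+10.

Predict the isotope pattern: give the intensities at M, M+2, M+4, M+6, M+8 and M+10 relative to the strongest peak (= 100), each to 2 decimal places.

Expanding (0.69150 + 0.30850)^5:
P(M) = 0.69150^5 = 0.158111
P(M+2) = 5 × 0.69150^4 × 0.30850^1 = 0.352691
P(M+4) = 10 × 0.69150^3 × 0.30850^2 = 0.314693
P(M+6) = 10 × 0.69150^2 × 0.30850^3 = 0.140394
P(M+8) = 5 × 0.69150^1 × 0.30850^4 = 0.031317
P(M+10) = 0.30850^5 = 0.002794
The M+2 peak is largest (0.352691); scaling to 100 gives 44.83 : 100.00 : 89.23 : 39.81 : 8.88 : 0.79.

44.83 : 100.00 : 89.23 : 39.81 : 8.88 : 0.79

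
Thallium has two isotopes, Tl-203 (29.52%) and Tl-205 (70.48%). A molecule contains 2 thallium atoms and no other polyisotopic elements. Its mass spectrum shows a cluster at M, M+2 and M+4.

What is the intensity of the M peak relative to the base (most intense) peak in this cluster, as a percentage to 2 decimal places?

17.54%

Term probabilities: M 0.0871, M+2 0.4161, M+4 0.4967. Base peak = M+4.
P(M+4) = C(2,2) × 0.2952^0 × 0.7048^2 = 1 × 1.0000 × 0.49674304 = 0.496743 (base)
P(M) = C(2,0) × 0.2952^2 × 0.7048^0 = 1 × 0.08714304 × 1.0000 = 0.087143
Relative intensity = 0.087143 / 0.496743 × 100 = 17.54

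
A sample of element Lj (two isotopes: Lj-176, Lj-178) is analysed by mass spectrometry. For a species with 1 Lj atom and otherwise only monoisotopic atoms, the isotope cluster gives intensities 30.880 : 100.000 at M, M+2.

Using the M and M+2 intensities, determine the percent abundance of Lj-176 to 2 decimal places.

If p is the fraction of Lj that is Lj-176, then I(M+2)/I(M) = [C(1,1)·p^0·(1−p)] / p^1 = 1·(1−p)/p = 100.000/30.880 = 3.2383
(1−p)/p = 3.2383/1 = 3.2383  ⇒  p = 1/(1 + 3.2383) = 0.2359
Lj-176: 23.59%, Lj-178: 76.41%.

23.59%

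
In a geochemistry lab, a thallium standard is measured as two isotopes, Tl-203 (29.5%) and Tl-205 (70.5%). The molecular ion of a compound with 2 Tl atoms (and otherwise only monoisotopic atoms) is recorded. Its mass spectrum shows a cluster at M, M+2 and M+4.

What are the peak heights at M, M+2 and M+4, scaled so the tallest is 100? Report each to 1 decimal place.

The 2 Tl atoms are independent, so intensities follow the terms of (0.295 + 0.705)^2.
P(M) = 0.295^2 = 0.087025
P(M+2) = 2 × 0.295^1 × 0.705^1 = 0.415950
P(M+4) = 0.705^2 = 0.497025
The M+4 peak is largest (0.497025); scaling to 100 gives 17.5 : 83.7 : 100.0.

17.5 : 83.7 : 100.0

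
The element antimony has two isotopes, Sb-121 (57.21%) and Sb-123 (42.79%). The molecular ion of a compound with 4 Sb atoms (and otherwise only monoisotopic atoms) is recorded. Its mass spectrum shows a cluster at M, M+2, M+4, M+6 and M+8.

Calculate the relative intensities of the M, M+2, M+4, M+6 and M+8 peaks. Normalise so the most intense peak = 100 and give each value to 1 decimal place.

Expanding (0.5721 + 0.4279)^4:
P(M) = 0.5721^4 = 0.107124
P(M+2) = 4 × 0.5721^3 × 0.4279^1 = 0.320493
P(M+4) = 6 × 0.5721^2 × 0.4279^2 = 0.359567
P(M+6) = 4 × 0.5721^1 × 0.4279^3 = 0.179291
P(M+8) = 0.4279^4 = 0.033525
The M+4 peak is largest (0.359567); scaling to 100 gives 29.8 : 89.1 : 100.0 : 49.9 : 9.3.

29.8 : 89.1 : 100.0 : 49.9 : 9.3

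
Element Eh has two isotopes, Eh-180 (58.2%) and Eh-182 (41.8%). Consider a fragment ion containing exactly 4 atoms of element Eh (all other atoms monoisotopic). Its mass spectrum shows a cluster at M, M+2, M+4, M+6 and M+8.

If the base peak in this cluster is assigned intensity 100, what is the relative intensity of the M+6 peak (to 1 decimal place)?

47.9

(0.582 + 0.418)^4 gives M 0.1147, M+2 0.3296, M+4 0.3551, M+6 0.1700, M+8 0.0305; the largest is M+4.
P(M+4) = C(4,2) × 0.582^2 × 0.418^2 = 6 × 0.338724 × 0.174724 = 0.355099 (base)
P(M+6) = C(4,3) × 0.582^1 × 0.418^3 = 4 × 0.5820 × 0.07303463 = 0.170025
Relative intensity = 0.170025 / 0.355099 × 100 = 47.9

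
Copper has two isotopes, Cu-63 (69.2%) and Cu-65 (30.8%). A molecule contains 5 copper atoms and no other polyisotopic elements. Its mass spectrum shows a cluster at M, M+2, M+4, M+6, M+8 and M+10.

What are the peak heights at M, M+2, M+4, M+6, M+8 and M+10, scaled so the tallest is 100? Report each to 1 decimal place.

The 5 Cu atoms are independent, so intensities follow the terms of (0.692 + 0.308)^5.
P(M) = 0.692^5 = 0.158683
P(M+2) = 5 × 0.692^4 × 0.308^1 = 0.353139
P(M+4) = 10 × 0.692^3 × 0.308^2 = 0.314355
P(M+6) = 10 × 0.692^2 × 0.308^3 = 0.139915
P(M+8) = 5 × 0.692^1 × 0.308^4 = 0.031137
P(M+10) = 0.308^5 = 0.002772
The M+2 peak is largest (0.353139); scaling to 100 gives 44.9 : 100.0 : 89.0 : 39.6 : 8.8 : 0.8.

44.9 : 100.0 : 89.0 : 39.6 : 8.8 : 0.8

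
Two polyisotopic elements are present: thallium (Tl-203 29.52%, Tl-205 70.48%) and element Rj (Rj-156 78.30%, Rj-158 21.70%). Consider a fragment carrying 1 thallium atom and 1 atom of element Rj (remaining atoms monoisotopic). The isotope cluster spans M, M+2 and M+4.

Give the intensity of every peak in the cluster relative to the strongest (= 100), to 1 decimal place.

Thallium pattern (n=1): 0.2952 : 0.7048
Element Rj pattern (n=1): 0.7830 : 0.2170
Convolve the two distributions (both contribute in 2-u steps):
  M: 0.2952×0.7830 = 0.231142
  M+2: 0.2952×0.2170 + 0.7048×0.7830 = 0.615917
  M+4: 0.7048×0.2170 = 0.152942
Scale to base peak (0.615917) = 100: 37.5 : 100.0 : 24.8

37.5 : 100.0 : 24.8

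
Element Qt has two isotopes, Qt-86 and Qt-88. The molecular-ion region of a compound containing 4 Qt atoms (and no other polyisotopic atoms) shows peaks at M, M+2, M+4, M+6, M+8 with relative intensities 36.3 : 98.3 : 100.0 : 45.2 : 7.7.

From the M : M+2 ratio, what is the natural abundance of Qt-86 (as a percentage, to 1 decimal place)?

59.6%

Let p = fractional abundance of Qt-86. I(M+2)/I(M) = [C(4,1)·p^3·(1−p)] / p^4 = 4·(1−p)/p = 98.3/36.3 = 2.7080
(1−p)/p = 2.7080/4 = 0.6770  ⇒  p = 1/(1 + 0.6770) = 0.5963
Qt-86: 59.6%, Qt-88: 40.4%.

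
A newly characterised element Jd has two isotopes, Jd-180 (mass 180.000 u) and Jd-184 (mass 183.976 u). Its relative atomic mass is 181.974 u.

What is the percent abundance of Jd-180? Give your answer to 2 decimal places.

Writing the weighted mean with unknown fraction x of Jd-180:
180.000·x + 183.976·(1 − x) = 181.974
(180.000 − 183.976)·x = 181.974 − 183.976
x = -2.002 / -3.976 = 0.50352 → 50.35% Jd-180, 49.65% Jd-184.

50.35%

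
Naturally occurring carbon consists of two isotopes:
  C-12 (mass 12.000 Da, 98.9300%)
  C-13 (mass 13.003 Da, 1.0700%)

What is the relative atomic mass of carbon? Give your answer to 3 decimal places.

The abundance-weighted mean is 0.989300 × 12.000 + 0.010700 × 13.003
= 11.8716 + 0.1391 = 12.0107 Da

12.011 Da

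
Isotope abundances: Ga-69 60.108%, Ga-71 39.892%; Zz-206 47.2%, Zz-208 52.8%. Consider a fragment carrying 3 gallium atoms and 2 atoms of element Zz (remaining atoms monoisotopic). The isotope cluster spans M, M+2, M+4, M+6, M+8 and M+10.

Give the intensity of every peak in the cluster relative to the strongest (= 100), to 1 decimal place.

14.2 : 60.2 : 100.0 : 81.7 : 32.8 : 5.2

Gallium pattern (n=3): 0.2171685 : 0.432386 : 0.2869625 : 0.063483
Element Zz pattern (n=2): 0.222784 : 0.498432 : 0.278784
Convolve the two distributions (both contribute in 2-u steps):
  M: 0.2171685×0.222784 = 0.048382
  M+2: 0.2171685×0.498432 + 0.432386×0.222784 = 0.204572
  M+4: 0.2171685×0.278784 + 0.432386×0.498432 + 0.2869625×0.222784 = 0.339989
  M+6: 0.432386×0.278784 + 0.2869625×0.498432 + 0.063483×0.222784 = 0.277717
  M+8: 0.2869625×0.278784 + 0.063483×0.498432 = 0.111643
  M+10: 0.063483×0.278784 = 0.017698
Scale to base peak (0.339989) = 100: 14.2 : 60.2 : 100.0 : 81.7 : 32.8 : 5.2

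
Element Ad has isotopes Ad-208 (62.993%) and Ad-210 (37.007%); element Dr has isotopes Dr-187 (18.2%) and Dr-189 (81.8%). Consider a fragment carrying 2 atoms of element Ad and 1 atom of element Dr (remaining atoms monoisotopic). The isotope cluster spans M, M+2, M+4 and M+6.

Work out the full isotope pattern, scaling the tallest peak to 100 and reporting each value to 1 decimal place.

Element Ad pattern (n=2): 0.3968118 : 0.46623639 : 0.1369518
Element Dr pattern (n=1): 0.1820 : 0.8180
Convolve the two distributions (both contribute in 2-u steps):
  M: 0.3968118×0.1820 = 0.072220
  M+2: 0.3968118×0.8180 + 0.46623639×0.1820 = 0.409447
  M+4: 0.46623639×0.8180 + 0.1369518×0.1820 = 0.406307
  M+6: 0.1369518×0.8180 = 0.112027
Scale to base peak (0.409447) = 100: 17.6 : 100.0 : 99.2 : 27.4

17.6 : 100.0 : 99.2 : 27.4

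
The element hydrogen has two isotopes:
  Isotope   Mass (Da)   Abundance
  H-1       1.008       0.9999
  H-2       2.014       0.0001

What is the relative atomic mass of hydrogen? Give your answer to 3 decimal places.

1.008 Da

Weight each isotope mass by its fractional abundance: 0.9999 × 1.008 + 0.0001 × 2.014
= 1.0079 + 0.0002 = 1.0081 Da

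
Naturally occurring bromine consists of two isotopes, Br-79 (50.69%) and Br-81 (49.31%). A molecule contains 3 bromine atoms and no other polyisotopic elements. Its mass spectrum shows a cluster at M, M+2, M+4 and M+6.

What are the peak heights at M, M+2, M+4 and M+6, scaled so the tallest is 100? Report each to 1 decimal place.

Each Br atom is independently Br-79 (p = 0.5069) or Br-81 (q = 0.4931); the cluster is the binomial expansion (p + q)^3.
P(M) = 0.5069^3 = 0.130247
P(M+2) = 3 × 0.5069^2 × 0.4931^1 = 0.380103
P(M+4) = 3 × 0.5069^1 × 0.4931^2 = 0.369755
P(M+6) = 0.4931^3 = 0.119896
The M+2 peak is largest (0.380103); scaling to 100 gives 34.3 : 100.0 : 97.3 : 31.5.

34.3 : 100.0 : 97.3 : 31.5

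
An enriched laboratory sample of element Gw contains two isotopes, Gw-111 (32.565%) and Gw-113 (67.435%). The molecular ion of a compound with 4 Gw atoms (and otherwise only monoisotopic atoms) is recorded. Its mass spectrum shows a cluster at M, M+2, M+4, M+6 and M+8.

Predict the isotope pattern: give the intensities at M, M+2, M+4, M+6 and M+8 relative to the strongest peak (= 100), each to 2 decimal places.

2.82 : 23.32 : 72.44 : 100.00 : 51.77

Expanding (0.32565 + 0.67435)^4:
P(M) = 0.32565^4 = 0.011246
P(M+2) = 4 × 0.32565^3 × 0.67435^1 = 0.093153
P(M+4) = 6 × 0.32565^2 × 0.67435^2 = 0.289350
P(M+6) = 4 × 0.32565^1 × 0.67435^3 = 0.399454
P(M+8) = 0.67435^4 = 0.206796
The M+6 peak is largest (0.399454); scaling to 100 gives 2.82 : 23.32 : 72.44 : 100.00 : 51.77.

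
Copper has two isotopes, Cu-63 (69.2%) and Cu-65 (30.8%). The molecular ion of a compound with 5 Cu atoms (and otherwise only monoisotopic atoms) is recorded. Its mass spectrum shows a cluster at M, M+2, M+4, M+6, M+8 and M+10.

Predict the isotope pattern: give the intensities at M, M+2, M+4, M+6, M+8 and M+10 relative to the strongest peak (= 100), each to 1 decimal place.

Expanding (0.692 + 0.308)^5:
P(M) = 0.692^5 = 0.158683
P(M+2) = 5 × 0.692^4 × 0.308^1 = 0.353139
P(M+4) = 10 × 0.692^3 × 0.308^2 = 0.314355
P(M+6) = 10 × 0.692^2 × 0.308^3 = 0.139915
P(M+8) = 5 × 0.692^1 × 0.308^4 = 0.031137
P(M+10) = 0.308^5 = 0.002772
The M+2 peak is largest (0.353139); scaling to 100 gives 44.9 : 100.0 : 89.0 : 39.6 : 8.8 : 0.8.

44.9 : 100.0 : 89.0 : 39.6 : 8.8 : 0.8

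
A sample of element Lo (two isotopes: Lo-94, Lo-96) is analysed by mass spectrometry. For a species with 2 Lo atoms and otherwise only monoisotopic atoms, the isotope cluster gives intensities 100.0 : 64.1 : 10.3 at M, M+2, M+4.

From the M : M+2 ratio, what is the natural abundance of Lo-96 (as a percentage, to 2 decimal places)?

24.27%

Write p for the Lo-94 fraction. I(M+2)/I(M) = [C(2,1)·p^1·(1−p)] / p^2 = 2·(1−p)/p = 64.1/100.0 = 0.6410
(1−p)/p = 0.6410/2 = 0.3205  ⇒  p = 1/(1 + 0.3205) = 0.7573
Lo-94: 75.73%, Lo-96: 24.27%.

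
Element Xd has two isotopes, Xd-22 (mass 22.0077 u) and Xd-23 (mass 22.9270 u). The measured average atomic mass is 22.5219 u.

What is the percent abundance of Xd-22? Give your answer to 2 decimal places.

Let x be the fractional abundance of Xd-22; then Xd-23 has abundance 1 − x.
22.0077·x + 22.9270·(1 − x) = 22.5219
(22.0077 − 22.9270)·x = 22.5219 − 22.9270
x = -0.4051 / -0.9193 = 0.44066 → 44.07% Xd-22, 55.93% Xd-23.

44.07%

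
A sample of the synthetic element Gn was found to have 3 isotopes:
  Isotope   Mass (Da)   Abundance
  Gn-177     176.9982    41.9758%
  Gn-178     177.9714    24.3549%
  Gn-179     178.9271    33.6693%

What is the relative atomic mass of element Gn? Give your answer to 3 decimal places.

Ar = Σ fᵢ·mᵢ = 0.419758 × 176.9982 + 0.243549 × 177.9714 + 0.336693 × 178.9271
= 74.29641 + 43.34476 + 60.24350 = 177.88467 Da

177.885 Da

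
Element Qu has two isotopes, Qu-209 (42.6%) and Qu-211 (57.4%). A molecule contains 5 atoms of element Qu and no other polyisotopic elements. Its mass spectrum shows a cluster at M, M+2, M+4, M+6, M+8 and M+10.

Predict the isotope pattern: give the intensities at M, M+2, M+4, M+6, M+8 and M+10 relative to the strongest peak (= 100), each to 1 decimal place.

4.1 : 27.5 : 74.2 : 100.0 : 67.4 : 18.2

The 5 Qu atoms are independent, so intensities follow the terms of (0.426 + 0.574)^5.
P(M) = 0.426^5 = 0.014030
P(M+2) = 5 × 0.426^4 × 0.574^1 = 0.094519
P(M+4) = 10 × 0.426^3 × 0.574^2 = 0.254714
P(M+6) = 10 × 0.426^2 × 0.574^3 = 0.343206
P(M+8) = 5 × 0.426^1 × 0.574^4 = 0.231221
P(M+10) = 0.574^5 = 0.062310
The M+6 peak is largest (0.343206); scaling to 100 gives 4.1 : 27.5 : 74.2 : 100.0 : 67.4 : 18.2.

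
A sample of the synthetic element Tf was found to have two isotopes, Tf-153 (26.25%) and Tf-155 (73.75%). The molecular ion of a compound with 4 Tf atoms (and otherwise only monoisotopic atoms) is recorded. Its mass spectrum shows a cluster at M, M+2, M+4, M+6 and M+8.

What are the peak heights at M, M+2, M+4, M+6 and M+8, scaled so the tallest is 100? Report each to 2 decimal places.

The 4 Tf atoms are independent, so intensities follow the terms of (0.2625 + 0.7375)^4.
P(M) = 0.2625^4 = 0.004748
P(M+2) = 4 × 0.2625^3 × 0.7375^1 = 0.053359
P(M+4) = 6 × 0.2625^2 × 0.7375^2 = 0.224871
P(M+6) = 4 × 0.2625^1 × 0.7375^3 = 0.421187
P(M+8) = 0.7375^4 = 0.295834
The M+6 peak is largest (0.421187); scaling to 100 gives 1.13 : 12.67 : 53.39 : 100.00 : 70.24.

1.13 : 12.67 : 53.39 : 100.00 : 70.24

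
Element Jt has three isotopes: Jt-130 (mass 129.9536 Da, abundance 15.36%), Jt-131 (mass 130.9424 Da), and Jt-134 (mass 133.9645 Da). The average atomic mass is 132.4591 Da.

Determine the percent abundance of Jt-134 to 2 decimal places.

The remaining 84.64% is split between Jt-131 (fraction x) and Jt-134 (fraction 0.8464 − x).
Substituting: 130.9424x + 133.9645(0.8464 − x) = 112.49822704
(130.9424 − 133.9645)x = -0.88932576  ⇒  x = 0.29427, y = 0.55213
Jt-131: 29.43%, Jt-134: 55.21%.

55.21%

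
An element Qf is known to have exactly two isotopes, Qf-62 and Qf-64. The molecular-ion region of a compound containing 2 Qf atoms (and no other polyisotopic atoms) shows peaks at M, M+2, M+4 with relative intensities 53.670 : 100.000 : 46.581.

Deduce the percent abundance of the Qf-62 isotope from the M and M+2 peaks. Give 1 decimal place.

51.8%

Let p = fractional abundance of Qf-62. I(M+2)/I(M) = [C(2,1)·p^1·(1−p)] / p^2 = 2·(1−p)/p = 100.000/53.670 = 1.8632
(1−p)/p = 1.8632/2 = 0.9316  ⇒  p = 1/(1 + 0.9316) = 0.5177
Qf-62: 51.8%, Qf-64: 48.2%.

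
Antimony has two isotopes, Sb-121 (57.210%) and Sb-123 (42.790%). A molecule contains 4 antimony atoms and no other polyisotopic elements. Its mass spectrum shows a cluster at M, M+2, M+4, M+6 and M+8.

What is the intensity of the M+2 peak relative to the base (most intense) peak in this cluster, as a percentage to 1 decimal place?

89.1%

Term probabilities: M 0.1071, M+2 0.3205, M+4 0.3596, M+6 0.1793, M+8 0.0335. Base peak = M+4.
P(M+4) = C(4,2) × 0.57210^2 × 0.42790^2 = 6 × 0.32729841 × 0.18309841 = 0.359567 (base)
P(M+2) = C(4,1) × 0.57210^3 × 0.42790^1 = 4 × 0.18724742 × 0.4279 = 0.320493
Relative intensity = 0.320493 / 0.359567 × 100 = 89.1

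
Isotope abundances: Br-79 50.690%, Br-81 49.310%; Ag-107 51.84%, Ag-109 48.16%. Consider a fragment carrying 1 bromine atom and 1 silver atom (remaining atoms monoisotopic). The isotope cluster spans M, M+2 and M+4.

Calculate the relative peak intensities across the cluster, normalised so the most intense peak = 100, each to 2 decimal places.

52.58 : 100.00 : 47.52

Bromine pattern (n=1): 0.5069 : 0.4931
Silver pattern (n=1): 0.5184 : 0.4816
Convolve the two distributions (both contribute in 2-u steps):
  M: 0.5069×0.5184 = 0.262777
  M+2: 0.5069×0.4816 + 0.4931×0.5184 = 0.499746
  M+4: 0.4931×0.4816 = 0.237477
Scale to base peak (0.499746) = 100: 52.58 : 100.00 : 47.52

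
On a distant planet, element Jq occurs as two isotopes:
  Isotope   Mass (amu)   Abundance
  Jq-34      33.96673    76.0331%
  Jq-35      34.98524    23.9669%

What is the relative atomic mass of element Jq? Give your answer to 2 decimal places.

34.21 amu

Ar = Σ fᵢ·mᵢ = 0.760331 × 33.96673 + 0.239669 × 34.98524
= 25.825958 + 8.384877 = 34.210835 amu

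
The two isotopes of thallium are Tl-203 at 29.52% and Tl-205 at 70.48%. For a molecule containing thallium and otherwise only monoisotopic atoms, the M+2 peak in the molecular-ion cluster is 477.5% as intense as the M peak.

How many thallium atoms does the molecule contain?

2

The M+2/M ratio from n Tl atoms is n · q/p = n · 0.7048/0.2952.
n = 4.775 × 0.2952/0.7048 = 2.00 ≈ 2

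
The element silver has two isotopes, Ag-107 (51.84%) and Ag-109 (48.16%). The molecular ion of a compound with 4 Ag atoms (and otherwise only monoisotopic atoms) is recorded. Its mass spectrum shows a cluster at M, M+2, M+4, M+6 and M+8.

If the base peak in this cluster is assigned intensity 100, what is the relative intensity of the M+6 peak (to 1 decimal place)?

Binomial terms of (0.5184 + 0.4816)^4: M 0.0722, M+2 0.2684, M+4 0.3740, M+6 0.2316, M+8 0.0538 → M+4 is the base peak.
P(M+4) = C(4,2) × 0.5184^2 × 0.4816^2 = 6 × 0.26873856 × 0.23193856 = 0.373985 (base)
P(M+6) = C(4,3) × 0.5184^1 × 0.4816^3 = 4 × 0.5184 × 0.11170161 = 0.231624
Relative intensity = 0.231624 / 0.373985 × 100 = 61.9

61.9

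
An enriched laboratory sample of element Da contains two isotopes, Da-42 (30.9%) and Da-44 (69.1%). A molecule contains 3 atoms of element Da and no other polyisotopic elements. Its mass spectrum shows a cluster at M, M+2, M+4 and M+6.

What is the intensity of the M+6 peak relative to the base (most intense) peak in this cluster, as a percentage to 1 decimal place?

(0.309 + 0.691)^3 gives M 0.0295, M+2 0.1979, M+4 0.4426, M+6 0.3299; the largest is M+4.
P(M+4) = C(3,2) × 0.309^1 × 0.691^2 = 3 × 0.3090 × 0.477481 = 0.442625 (base)
P(M+6) = C(3,3) × 0.309^0 × 0.691^3 = 1 × 1.0000 × 0.32993937 = 0.329939
Relative intensity = 0.329939 / 0.442625 × 100 = 74.5

74.5%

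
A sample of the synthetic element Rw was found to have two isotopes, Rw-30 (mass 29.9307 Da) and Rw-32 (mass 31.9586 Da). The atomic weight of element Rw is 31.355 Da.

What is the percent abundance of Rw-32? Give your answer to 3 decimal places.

70.235%

Let x be the fractional abundance of Rw-30; then Rw-32 has abundance 1 − x.
29.9307·x + 31.9586·(1 − x) = 31.355
(29.9307 − 31.9586)·x = 31.355 − 31.9586
x = -0.6036 / -2.0279 = 0.29765 → 29.765% Rw-30, 70.235% Rw-32.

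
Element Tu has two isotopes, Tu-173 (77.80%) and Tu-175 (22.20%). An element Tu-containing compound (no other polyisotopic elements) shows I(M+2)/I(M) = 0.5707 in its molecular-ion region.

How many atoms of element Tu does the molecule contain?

2

For n independent Tu atoms, I(M+2)/I(M) = n · (abundance Tu-175) / (abundance Tu-173) = n · 0.2220/0.7780.
n = 0.5707 × 0.7780/0.2220 = 2.00 ≈ 2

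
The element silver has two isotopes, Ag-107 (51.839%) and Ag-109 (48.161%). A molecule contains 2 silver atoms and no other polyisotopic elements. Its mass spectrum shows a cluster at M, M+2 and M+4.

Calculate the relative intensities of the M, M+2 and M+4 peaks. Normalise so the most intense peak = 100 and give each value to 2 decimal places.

Expanding (0.51839 + 0.48161)^2:
P(M) = 0.51839^2 = 0.268728
P(M+2) = 2 × 0.51839^1 × 0.48161^1 = 0.499324
P(M+4) = 0.48161^2 = 0.231948
The M+2 peak is largest (0.499324); scaling to 100 gives 53.82 : 100.00 : 46.45.

53.82 : 100.00 : 46.45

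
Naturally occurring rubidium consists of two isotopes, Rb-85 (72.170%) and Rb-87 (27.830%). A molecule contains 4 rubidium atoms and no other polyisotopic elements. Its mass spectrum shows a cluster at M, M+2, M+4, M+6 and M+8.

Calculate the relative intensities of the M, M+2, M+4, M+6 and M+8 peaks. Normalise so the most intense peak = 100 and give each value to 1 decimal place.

The 4 Rb atoms are independent, so intensities follow the terms of (0.72170 + 0.27830)^4.
P(M) = 0.72170^4 = 0.271286
P(M+2) = 4 × 0.72170^3 × 0.27830^1 = 0.418450
P(M+4) = 6 × 0.72170^2 × 0.27830^2 = 0.242042
P(M+6) = 4 × 0.72170^1 × 0.27830^3 = 0.062224
P(M+8) = 0.27830^4 = 0.005999
The M+2 peak is largest (0.418450); scaling to 100 gives 64.8 : 100.0 : 57.8 : 14.9 : 1.4.

64.8 : 100.0 : 57.8 : 14.9 : 1.4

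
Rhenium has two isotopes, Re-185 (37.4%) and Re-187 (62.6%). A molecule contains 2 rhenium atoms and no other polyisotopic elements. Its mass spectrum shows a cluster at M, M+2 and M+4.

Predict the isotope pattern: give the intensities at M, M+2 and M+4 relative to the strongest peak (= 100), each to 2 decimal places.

29.87 : 100.00 : 83.69

The 2 Re atoms are independent, so intensities follow the terms of (0.374 + 0.626)^2.
P(M) = 0.374^2 = 0.139876
P(M+2) = 2 × 0.374^1 × 0.626^1 = 0.468248
P(M+4) = 0.626^2 = 0.391876
The M+2 peak is largest (0.468248); scaling to 100 gives 29.87 : 100.00 : 83.69.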